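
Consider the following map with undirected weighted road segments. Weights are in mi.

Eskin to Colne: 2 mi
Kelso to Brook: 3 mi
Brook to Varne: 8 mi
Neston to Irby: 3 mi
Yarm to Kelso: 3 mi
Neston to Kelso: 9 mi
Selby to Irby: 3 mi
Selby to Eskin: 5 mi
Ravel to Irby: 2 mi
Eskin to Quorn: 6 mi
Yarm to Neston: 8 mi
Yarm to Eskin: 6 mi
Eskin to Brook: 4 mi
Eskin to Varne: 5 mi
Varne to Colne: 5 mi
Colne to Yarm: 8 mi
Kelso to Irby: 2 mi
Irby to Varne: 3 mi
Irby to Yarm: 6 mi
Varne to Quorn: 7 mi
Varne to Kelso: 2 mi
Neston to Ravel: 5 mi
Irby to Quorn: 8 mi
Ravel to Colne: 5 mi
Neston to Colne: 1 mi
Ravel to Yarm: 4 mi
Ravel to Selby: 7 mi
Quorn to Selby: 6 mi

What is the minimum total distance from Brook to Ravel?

Compare a few routes:
Brook - Kelso - Varne - Irby - Ravel: 3+2+3+2 = 10
Brook - Eskin - Colne - Ravel: 4+2+5 = 11
Brook - Kelso - Irby - Ravel: 3+2+2 = 7
Brook - Kelso - Yarm - Ravel: 3+3+4 = 10
Cheapest is Brook - Kelso - Irby - Ravel at 7 mi.

7 mi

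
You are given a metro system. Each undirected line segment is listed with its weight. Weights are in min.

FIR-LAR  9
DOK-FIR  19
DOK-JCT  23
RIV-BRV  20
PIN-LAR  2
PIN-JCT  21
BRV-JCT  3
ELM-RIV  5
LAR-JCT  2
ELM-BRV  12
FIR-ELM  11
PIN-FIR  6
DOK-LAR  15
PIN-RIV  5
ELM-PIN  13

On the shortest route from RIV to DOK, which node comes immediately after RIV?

PIN

Compare a few routes:
RIV–PIN–FIR–DOK: 5+6+19 = 30
RIV–PIN–LAR–DOK: 5+2+15 = 22
RIV–PIN–LAR–JCT–DOK: 5+2+2+23 = 32
Cheapest is RIV–PIN–LAR–DOK at 22 min.
So from RIV the first move is to PIN.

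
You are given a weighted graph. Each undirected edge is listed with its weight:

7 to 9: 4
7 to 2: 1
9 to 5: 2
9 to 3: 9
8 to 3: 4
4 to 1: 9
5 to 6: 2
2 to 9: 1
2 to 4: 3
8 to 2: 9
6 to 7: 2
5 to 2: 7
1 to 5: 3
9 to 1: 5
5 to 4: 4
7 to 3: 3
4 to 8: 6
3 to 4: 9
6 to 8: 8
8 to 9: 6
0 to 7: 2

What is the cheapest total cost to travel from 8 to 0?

9

Running Dijkstra from 8:
8: 0
3: 4  (via 8)
4: 6  (via 8)
9: 6  (via 8)
2: 7  (via 9)
7: 7  (via 3)
5: 8  (via 9)
6: 8  (via 8)
0: 9  (via 7)
Shortest route: 8 → 3 → 7 → 0 = 9.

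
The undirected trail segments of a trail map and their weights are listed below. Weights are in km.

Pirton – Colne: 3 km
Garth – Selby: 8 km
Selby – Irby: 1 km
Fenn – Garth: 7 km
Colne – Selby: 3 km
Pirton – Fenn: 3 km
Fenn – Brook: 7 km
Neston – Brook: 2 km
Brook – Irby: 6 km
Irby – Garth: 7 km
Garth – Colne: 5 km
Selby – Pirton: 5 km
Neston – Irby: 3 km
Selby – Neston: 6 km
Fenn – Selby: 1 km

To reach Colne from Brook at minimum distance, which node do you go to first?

Enumerating some paths:
Brook → Irby → Selby → Colne: 6+1+3 = 10
Brook → Fenn → Selby → Colne: 7+1+3 = 11
Brook → Neston → Irby → Selby → Colne: 2+3+1+3 = 9
The minimum is 9 km via Brook → Neston → Irby → Selby → Colne.
So from Brook the first move is to Neston.

Neston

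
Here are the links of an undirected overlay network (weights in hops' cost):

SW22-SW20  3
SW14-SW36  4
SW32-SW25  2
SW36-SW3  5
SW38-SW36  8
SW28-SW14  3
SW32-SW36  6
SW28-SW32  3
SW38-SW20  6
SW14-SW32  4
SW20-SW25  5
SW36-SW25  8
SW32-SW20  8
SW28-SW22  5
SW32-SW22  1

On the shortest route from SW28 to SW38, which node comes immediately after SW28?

Candidate routes:
SW28–SW14–SW36–SW38: 3+4+8 = 15
SW28–SW32–SW25–SW20–SW38: 3+2+5+6 = 16
SW28–SW32–SW22–SW20–SW38: 3+1+3+6 = 13
SW28–SW22–SW20–SW38: 5+3+6 = 14
Cheapest is SW28–SW32–SW22–SW20–SW38 at 13 hops' cost.
So from SW28 the first move is to SW32.

SW32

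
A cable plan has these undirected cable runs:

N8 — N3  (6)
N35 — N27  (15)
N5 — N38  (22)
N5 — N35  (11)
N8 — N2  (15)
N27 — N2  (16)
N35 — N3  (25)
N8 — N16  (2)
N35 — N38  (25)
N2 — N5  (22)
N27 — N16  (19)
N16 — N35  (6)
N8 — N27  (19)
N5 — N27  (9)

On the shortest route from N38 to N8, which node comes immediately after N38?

Enumerating some paths:
N38 - N35 - N16 - N8: 25+6+2 = 33
N38 - N5 - N35 - N16 - N8: 22+11+6+2 = 41
N38 - N5 - N27 - N8: 22+9+19 = 50
Cheapest is N38 - N35 - N16 - N8 at 33.
So from N38 the first move is to N35.

N35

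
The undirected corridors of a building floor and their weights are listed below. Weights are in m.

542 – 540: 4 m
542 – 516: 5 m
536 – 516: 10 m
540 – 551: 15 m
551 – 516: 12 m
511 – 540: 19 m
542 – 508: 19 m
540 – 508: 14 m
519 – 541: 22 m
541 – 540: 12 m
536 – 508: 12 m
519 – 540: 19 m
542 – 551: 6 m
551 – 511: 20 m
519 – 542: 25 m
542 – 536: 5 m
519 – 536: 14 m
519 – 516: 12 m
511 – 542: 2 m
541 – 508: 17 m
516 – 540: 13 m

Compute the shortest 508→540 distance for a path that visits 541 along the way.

Shortest 508→541: 508–541 = 17
Shortest 541→540: 541–540 = 12
Total via 541: 17 + 12 = 29 m.

29 m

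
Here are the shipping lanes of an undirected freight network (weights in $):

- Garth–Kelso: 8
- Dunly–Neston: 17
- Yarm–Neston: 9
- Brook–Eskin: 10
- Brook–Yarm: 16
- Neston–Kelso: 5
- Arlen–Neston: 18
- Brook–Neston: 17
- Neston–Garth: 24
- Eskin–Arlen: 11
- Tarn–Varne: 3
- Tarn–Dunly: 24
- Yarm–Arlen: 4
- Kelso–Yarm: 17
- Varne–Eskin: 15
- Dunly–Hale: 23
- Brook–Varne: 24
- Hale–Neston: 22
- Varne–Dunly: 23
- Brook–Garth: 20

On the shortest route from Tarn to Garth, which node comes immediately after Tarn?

Varne

Enumerating some paths:
Tarn - Varne - Brook - Garth: 3+24+20 = 47
Tarn - Dunly - Neston - Kelso - Garth: 24+17+5+8 = 54
Tarn - Varne - Eskin - Brook - Garth: 3+15+10+20 = 48
Cheapest is Tarn - Varne - Brook - Garth at $47.
So from Tarn the first move is to Varne.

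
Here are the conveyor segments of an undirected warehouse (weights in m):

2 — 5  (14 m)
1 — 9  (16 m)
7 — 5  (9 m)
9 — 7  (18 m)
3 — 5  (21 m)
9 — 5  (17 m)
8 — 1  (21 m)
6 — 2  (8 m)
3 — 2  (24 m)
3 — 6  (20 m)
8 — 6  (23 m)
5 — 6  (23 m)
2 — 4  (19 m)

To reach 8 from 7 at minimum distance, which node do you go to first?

5

Candidate routes:
7–5–2–6–8: 9+14+8+23 = 54
7–9–1–8: 18+16+21 = 55
The minimum is 54 m via 7–5–2–6–8.
So from 7 the first move is to 5.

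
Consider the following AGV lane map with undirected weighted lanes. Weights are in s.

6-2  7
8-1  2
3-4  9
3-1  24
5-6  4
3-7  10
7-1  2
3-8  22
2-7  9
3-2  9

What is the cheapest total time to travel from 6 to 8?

Settle nodes by increasing distance from 6:
6: 0
5: 4  (via 6)
2: 7  (via 6)
3: 16  (via 2)
7: 16  (via 2)
1: 18  (via 7)
8: 20  (via 1)
Shortest route: 6–2–7–1–8 = 20 s.

20 s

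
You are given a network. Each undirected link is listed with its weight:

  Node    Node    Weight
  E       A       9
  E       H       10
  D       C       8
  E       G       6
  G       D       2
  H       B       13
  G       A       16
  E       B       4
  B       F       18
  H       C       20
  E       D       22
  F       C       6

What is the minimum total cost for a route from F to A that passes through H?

45

Best F to H: F–C–H costing 26
Shortest H→A: H–E–A = 19
Total via H: 26 + 19 = 45.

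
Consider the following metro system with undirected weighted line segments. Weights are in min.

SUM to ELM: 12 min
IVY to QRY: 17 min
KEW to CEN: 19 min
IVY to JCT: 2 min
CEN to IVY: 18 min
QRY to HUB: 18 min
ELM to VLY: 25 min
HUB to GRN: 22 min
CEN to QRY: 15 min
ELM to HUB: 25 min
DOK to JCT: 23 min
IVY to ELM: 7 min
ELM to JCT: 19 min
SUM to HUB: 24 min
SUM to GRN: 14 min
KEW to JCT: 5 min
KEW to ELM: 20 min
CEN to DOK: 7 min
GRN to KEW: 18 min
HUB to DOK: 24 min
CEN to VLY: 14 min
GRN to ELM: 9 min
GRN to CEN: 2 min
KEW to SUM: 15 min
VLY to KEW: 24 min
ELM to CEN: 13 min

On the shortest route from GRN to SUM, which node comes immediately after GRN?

SUM

Candidate routes:
GRN → CEN → ELM → SUM: 2+13+12 = 27
GRN → SUM: 14 = 14
GRN → KEW → SUM: 18+15 = 33
GRN → ELM → SUM: 9+12 = 21
Cheapest is GRN → SUM at 14 min.
So from GRN the first move is to SUM.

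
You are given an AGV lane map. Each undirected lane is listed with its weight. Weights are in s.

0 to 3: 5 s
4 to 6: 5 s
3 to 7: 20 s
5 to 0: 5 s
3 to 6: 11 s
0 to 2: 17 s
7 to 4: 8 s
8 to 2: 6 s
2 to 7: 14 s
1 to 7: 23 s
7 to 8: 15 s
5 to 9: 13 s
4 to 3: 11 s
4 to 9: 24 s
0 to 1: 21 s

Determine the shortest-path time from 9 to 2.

35 s

Settle nodes by increasing distance from 9:
9: 0
5: 13  (via 9)
0: 18  (via 5)
3: 23  (via 0)
4: 24  (via 9)
6: 29  (via 4)
7: 32  (via 4)
2: 35  (via 0)
Shortest route: 9 → 5 → 0 → 2 = 35 s.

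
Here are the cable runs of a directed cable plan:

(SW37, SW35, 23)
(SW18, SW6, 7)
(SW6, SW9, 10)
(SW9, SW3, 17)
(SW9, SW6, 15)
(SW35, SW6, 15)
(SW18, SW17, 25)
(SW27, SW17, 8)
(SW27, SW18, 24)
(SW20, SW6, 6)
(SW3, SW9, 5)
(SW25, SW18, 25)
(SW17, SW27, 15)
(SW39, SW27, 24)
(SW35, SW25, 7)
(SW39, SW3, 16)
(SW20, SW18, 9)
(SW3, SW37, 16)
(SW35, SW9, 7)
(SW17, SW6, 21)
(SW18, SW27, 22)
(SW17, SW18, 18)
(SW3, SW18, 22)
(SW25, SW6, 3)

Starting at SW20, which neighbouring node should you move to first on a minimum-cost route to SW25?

Enumerating some paths:
SW20 → SW18 → SW6 → SW9 → SW3 → SW37 → SW35 → SW25: 9+7+10+17+16+23+7 = 89
SW20 → SW6 → SW9 → SW3 → SW37 → SW35 → SW25: 6+10+17+16+23+7 = 79
SW20 → SW18 → SW17 → SW6 → SW9 → SW3 → SW37 → SW35 → SW25: 9+25+21+10+17+16+23+7 = 128
Cheapest is SW20 → SW6 → SW9 → SW3 → SW37 → SW35 → SW25 at 79.
So from SW20 the first move is to SW6.

SW6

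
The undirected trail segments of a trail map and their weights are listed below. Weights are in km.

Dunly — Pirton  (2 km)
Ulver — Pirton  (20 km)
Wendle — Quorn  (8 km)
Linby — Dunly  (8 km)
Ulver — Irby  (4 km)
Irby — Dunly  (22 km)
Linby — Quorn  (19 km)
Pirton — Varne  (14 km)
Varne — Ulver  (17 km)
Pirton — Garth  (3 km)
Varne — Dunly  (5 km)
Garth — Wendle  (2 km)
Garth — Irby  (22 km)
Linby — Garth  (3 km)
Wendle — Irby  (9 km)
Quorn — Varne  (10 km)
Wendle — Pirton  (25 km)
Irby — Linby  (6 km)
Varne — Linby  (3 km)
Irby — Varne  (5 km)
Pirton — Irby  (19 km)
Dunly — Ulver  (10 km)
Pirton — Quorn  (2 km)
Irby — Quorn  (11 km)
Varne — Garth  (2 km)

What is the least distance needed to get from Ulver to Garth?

11 km

Candidate routes:
Ulver–Irby–Varne–Garth: 4+5+2 = 11
Ulver–Irby–Linby–Garth: 4+6+3 = 13
Cheapest is Ulver–Irby–Varne–Garth at 11 km.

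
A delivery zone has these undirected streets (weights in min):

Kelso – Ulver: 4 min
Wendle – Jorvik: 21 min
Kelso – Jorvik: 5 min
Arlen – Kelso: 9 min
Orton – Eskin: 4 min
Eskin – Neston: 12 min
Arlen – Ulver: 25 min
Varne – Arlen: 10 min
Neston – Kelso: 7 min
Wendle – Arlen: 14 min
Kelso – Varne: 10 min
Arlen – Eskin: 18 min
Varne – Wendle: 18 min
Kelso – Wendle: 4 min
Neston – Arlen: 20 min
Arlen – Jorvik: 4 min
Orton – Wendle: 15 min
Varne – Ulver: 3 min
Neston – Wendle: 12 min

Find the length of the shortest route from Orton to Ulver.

23 min

Candidate routes:
Orton–Wendle–Kelso–Ulver: 15+4+4 = 23
Orton–Wendle–Kelso–Varne–Ulver: 15+4+10+3 = 32
Orton–Eskin–Neston–Kelso–Ulver: 4+12+7+4 = 27
Cheapest is Orton–Wendle–Kelso–Ulver at 23 min.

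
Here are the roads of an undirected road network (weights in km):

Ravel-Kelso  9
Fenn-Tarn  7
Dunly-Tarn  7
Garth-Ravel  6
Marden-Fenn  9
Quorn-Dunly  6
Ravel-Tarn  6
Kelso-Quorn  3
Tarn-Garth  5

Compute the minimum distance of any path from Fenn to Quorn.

20 km

Enumerating some paths:
Fenn - Tarn - Ravel - Kelso - Quorn: 7+6+9+3 = 25
Fenn - Tarn - Garth - Ravel - Kelso - Quorn: 7+5+6+9+3 = 30
Fenn - Tarn - Dunly - Quorn: 7+7+6 = 20
Cheapest is Fenn - Tarn - Dunly - Quorn at 20 km.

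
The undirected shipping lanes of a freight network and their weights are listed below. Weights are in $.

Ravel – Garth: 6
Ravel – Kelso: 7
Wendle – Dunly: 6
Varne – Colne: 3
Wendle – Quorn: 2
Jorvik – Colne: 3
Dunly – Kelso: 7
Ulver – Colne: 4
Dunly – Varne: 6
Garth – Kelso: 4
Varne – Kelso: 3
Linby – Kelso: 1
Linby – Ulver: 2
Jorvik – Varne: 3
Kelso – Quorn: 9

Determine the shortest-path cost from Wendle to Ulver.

Enumerating some paths:
Wendle - Dunly - Kelso - Linby - Ulver: 6+7+1+2 = 16
Wendle - Quorn - Kelso - Linby - Ulver: 2+9+1+2 = 14
The minimum is $14 via Wendle - Quorn - Kelso - Linby - Ulver.

$14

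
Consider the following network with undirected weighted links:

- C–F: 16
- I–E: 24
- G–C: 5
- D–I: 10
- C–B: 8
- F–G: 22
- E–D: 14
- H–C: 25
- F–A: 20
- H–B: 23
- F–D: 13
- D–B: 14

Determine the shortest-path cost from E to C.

Compare a few routes:
E → D → F → G → C: 14+13+22+5 = 54
E → D → F → C: 14+13+16 = 43
E → D → B → C: 14+14+8 = 36
E → I → D → B → C: 24+10+14+8 = 56
Cheapest is E → D → B → C at 36.

36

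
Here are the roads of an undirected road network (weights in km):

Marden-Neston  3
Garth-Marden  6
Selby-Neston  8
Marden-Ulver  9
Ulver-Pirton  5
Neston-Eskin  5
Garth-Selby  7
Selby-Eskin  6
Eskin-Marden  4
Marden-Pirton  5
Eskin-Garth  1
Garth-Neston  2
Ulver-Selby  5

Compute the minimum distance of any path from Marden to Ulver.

Candidate routes:
Marden–Pirton–Ulver: 5+5 = 10
Marden–Ulver: 9 = 9
Cheapest is Marden–Ulver at 9 km.

9 km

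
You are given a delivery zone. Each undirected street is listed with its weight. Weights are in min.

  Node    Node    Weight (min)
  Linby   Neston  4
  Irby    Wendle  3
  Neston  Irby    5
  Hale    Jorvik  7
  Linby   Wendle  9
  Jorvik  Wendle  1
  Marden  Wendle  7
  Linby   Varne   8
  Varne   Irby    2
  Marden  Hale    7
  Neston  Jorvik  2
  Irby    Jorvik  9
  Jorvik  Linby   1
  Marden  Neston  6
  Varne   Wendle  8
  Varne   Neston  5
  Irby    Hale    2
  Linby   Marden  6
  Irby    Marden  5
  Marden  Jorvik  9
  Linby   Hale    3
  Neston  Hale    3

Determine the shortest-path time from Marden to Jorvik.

Compare a few routes:
Marden → Linby → Jorvik: 6+1 = 7
Marden → Neston → Jorvik: 6+2 = 8
The minimum is 7 min via Marden → Linby → Jorvik.

7 min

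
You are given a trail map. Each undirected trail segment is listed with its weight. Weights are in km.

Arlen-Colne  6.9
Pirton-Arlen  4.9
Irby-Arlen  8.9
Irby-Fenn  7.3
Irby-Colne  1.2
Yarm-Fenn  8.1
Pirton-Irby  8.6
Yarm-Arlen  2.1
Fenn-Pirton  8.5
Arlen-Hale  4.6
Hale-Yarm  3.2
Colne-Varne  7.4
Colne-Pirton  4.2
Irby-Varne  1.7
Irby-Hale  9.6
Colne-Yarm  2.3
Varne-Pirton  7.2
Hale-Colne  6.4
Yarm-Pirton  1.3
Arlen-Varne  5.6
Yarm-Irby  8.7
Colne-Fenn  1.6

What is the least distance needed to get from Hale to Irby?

Settle nodes by increasing distance from Hale:
Hale: 0
Yarm: 3.2  (via Hale)
Pirton: 4.5  (via Yarm)
Arlen: 4.6  (via Hale)
Colne: 5.5  (via Yarm)
Irby: 6.7  (via Colne)
Shortest route: Hale → Yarm → Colne → Irby = 6.7 km.

6.7 km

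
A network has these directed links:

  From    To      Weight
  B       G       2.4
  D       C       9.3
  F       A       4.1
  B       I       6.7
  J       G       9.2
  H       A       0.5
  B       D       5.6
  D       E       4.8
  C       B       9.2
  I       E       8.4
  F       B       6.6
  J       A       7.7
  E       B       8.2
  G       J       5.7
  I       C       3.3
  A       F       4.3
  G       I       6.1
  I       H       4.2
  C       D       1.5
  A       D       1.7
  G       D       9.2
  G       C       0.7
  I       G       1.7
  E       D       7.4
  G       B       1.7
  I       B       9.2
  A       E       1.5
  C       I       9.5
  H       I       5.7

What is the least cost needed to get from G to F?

Candidate routes:
G–B–I–H–A–F: 1.7+6.7+4.2+0.5+4.3 = 17.4
G–J–A–F: 5.7+7.7+4.3 = 17.7
G–I–H–A–F: 6.1+4.2+0.5+4.3 = 15.1
Cheapest is G–I–H–A–F at 15.1.

15.1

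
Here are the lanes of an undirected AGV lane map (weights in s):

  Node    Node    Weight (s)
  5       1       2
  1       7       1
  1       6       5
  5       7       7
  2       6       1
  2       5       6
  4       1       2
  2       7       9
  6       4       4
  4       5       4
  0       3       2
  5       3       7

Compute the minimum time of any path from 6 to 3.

14 s

Shortest distances from 6:
6: 0
2: 1  (via 6)
4: 4  (via 6)
1: 5  (via 6)
7: 6  (via 1)
5: 7  (via 2)
3: 14  (via 5)
Shortest route: 6–2–5–3 = 14 s.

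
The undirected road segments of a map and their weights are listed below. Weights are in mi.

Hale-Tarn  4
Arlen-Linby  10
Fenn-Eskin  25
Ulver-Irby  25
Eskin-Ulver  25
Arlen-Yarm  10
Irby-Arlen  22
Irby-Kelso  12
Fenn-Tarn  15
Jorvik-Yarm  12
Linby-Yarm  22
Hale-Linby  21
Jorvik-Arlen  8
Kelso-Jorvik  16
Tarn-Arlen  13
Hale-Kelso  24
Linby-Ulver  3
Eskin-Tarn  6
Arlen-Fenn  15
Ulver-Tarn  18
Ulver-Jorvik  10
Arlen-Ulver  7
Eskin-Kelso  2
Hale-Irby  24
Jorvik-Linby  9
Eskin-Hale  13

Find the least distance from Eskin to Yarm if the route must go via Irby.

Shortest Eskin→Irby: Eskin–Kelso–Irby = 14
Best Irby to Yarm: Irby–Arlen–Yarm costing 32
Total via Irby: 14 + 32 = 46 mi.

46 mi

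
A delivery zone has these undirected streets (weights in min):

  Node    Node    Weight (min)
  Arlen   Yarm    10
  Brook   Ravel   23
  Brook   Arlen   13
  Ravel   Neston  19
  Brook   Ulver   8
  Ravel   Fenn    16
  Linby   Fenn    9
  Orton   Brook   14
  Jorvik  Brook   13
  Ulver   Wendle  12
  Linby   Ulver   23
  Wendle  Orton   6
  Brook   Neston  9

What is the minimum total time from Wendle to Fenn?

Candidate routes:
Wendle - Ulver - Linby - Fenn: 12+23+9 = 44
Wendle - Orton - Brook - Ulver - Linby - Fenn: 6+14+8+23+9 = 60
Wendle - Orton - Brook - Ravel - Fenn: 6+14+23+16 = 59
Wendle - Ulver - Brook - Ravel - Fenn: 12+8+23+16 = 59
The minimum is 44 min via Wendle - Ulver - Linby - Fenn.

44 min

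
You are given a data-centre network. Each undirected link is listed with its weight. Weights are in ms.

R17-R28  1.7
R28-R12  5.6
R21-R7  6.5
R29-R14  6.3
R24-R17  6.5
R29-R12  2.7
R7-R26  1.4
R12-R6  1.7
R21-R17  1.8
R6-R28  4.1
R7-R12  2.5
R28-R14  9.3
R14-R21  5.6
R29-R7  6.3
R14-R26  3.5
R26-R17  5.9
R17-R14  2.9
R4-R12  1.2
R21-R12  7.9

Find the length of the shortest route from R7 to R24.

Enumerating some paths:
R7–R26–R14–R17–R24: 1.4+3.5+2.9+6.5 = 14.3
R7–R12–R28–R17–R24: 2.5+5.6+1.7+6.5 = 16.3
R7–R21–R17–R24: 6.5+1.8+6.5 = 14.8
R7–R26–R17–R24: 1.4+5.9+6.5 = 13.8
Cheapest is R7–R26–R17–R24 at 13.8 ms.

13.8 ms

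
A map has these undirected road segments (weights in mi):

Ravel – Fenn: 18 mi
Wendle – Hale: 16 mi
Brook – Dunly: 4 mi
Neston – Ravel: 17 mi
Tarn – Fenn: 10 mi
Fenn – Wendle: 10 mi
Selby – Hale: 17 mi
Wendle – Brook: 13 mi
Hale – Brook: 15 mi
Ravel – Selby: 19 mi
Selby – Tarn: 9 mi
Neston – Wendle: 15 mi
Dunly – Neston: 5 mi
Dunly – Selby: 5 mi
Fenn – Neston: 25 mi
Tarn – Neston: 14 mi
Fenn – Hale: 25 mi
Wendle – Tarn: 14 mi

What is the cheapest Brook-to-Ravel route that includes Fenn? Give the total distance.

41 mi

Shortest Brook→Fenn: Brook–Wendle–Fenn = 23
Shortest Fenn→Ravel: Fenn–Ravel = 18
Total via Fenn: 23 + 18 = 41 mi.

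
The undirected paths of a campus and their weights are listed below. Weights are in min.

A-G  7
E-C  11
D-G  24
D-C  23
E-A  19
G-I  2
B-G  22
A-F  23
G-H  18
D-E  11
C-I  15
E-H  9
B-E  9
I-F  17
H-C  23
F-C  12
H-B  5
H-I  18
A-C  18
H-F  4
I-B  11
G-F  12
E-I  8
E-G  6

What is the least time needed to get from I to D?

19 min

Settle nodes by increasing distance from I:
I: 0
G: 2  (via I)
E: 8  (via I)
A: 9  (via G)
B: 11  (via I)
F: 14  (via G)
C: 15  (via I)
H: 16  (via B)
D: 19  (via E)
Shortest route: I → E → D = 19 min.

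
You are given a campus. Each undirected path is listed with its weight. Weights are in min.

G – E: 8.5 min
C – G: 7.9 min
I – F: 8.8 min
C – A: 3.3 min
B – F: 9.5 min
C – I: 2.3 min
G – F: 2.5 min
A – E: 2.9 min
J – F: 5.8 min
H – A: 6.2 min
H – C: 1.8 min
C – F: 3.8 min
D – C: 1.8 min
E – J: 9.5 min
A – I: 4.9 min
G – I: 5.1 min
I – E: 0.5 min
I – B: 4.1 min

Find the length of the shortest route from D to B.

Settle nodes by increasing distance from D:
D: 0
C: 1.8  (via D)
H: 3.6  (via C)
I: 4.1  (via C)
E: 4.6  (via I)
A: 5.1  (via C)
F: 5.6  (via C)
G: 8.1  (via F)
B: 8.2  (via I)
Shortest route: D–C–I–B = 8.2 min.

8.2 min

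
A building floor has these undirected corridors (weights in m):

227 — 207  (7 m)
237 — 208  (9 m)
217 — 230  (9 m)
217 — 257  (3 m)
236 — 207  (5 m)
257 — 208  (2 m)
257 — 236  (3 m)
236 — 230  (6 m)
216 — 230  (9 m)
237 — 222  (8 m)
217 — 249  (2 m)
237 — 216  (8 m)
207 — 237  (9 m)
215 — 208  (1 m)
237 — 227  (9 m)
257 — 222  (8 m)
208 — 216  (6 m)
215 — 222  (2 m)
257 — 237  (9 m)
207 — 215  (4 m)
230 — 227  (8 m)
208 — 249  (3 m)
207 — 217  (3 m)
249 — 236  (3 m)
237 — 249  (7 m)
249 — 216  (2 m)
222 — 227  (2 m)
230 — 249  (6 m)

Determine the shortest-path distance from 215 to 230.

10 m

Settle nodes by increasing distance from 215:
215: 0
208: 1  (via 215)
222: 2  (via 215)
257: 3  (via 208)
227: 4  (via 222)
249: 4  (via 208)
207: 4  (via 215)
216: 6  (via 249)
236: 6  (via 257)
217: 6  (via 257)
237: 10  (via 208)
230: 10  (via 249)
Shortest route: 215–208–249–230 = 10 m.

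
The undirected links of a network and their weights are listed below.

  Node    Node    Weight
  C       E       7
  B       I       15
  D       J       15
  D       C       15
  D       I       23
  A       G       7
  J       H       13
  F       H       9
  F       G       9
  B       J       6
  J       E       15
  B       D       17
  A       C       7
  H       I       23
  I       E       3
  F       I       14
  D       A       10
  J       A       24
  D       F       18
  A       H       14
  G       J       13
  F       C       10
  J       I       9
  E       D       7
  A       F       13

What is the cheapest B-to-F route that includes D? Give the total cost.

35

Best B to D: B → D costing 17
Shortest D→F: D → F = 18
Total via D: 17 + 18 = 35.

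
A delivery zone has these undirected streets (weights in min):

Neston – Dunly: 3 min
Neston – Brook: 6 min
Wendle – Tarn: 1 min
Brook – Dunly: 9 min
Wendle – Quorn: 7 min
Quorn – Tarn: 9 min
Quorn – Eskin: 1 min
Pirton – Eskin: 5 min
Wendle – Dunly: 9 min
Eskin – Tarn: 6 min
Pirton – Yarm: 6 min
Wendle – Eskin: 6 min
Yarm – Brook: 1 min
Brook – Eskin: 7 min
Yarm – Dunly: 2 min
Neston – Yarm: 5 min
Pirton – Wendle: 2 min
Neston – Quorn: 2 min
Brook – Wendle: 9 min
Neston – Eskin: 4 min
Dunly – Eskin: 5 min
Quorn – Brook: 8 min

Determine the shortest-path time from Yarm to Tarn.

9 min

Running Dijkstra from Yarm:
Yarm: 0
Brook: 1  (via Yarm)
Dunly: 2  (via Yarm)
Neston: 5  (via Yarm)
Pirton: 6  (via Yarm)
Quorn: 7  (via Neston)
Eskin: 7  (via Dunly)
Wendle: 8  (via Pirton)
Tarn: 9  (via Wendle)
Shortest route: Yarm–Pirton–Wendle–Tarn = 9 min.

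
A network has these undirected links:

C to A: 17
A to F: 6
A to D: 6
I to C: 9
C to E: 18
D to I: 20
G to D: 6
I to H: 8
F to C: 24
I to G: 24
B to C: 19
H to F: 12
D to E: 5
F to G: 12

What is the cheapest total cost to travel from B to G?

48

Running Dijkstra from B:
B: 0
C: 19  (via B)
I: 28  (via C)
A: 36  (via C)
H: 36  (via I)
E: 37  (via C)
D: 42  (via A)
F: 42  (via A)
G: 48  (via D)
Shortest route: B–C–A–D–G = 48.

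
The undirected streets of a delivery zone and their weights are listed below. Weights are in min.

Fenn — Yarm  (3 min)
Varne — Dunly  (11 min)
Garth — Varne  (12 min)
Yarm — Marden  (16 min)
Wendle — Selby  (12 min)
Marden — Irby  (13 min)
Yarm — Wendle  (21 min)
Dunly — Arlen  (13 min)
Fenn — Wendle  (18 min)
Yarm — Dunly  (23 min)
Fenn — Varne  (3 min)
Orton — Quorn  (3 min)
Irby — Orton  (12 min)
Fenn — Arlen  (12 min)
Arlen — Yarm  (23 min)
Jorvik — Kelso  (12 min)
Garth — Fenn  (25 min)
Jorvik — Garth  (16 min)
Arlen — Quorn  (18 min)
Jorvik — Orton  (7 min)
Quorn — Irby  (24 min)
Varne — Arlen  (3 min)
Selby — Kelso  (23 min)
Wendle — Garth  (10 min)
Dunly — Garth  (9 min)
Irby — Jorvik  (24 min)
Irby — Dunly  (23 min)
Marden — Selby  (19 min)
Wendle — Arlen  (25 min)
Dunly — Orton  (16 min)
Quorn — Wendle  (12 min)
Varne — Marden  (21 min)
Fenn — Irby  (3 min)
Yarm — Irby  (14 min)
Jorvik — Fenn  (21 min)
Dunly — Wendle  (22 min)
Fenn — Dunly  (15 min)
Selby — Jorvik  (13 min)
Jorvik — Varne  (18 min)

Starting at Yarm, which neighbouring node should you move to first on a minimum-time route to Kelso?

Fenn

Enumerating some paths:
Yarm - Fenn - Irby - Orton - Jorvik - Kelso: 3+3+12+7+12 = 37
Yarm - Fenn - Irby - Jorvik - Kelso: 3+3+24+12 = 42
Yarm - Fenn - Jorvik - Kelso: 3+21+12 = 36
Cheapest is Yarm - Fenn - Jorvik - Kelso at 36 min.
So from Yarm the first move is to Fenn.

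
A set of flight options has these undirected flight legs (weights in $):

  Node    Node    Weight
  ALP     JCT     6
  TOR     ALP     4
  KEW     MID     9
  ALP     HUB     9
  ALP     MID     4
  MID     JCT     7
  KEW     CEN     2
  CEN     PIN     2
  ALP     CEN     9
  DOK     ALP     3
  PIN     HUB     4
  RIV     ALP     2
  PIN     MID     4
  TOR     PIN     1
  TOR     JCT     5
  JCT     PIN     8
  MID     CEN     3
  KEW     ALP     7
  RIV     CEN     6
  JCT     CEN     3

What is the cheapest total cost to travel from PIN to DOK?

Shortest distances from PIN:
PIN: 0
TOR: 1  (via PIN)
CEN: 2  (via PIN)
KEW: 4  (via CEN)
HUB: 4  (via PIN)
MID: 4  (via PIN)
JCT: 5  (via CEN)
ALP: 5  (via TOR)
RIV: 7  (via ALP)
DOK: 8  (via ALP)
Shortest route: PIN → TOR → ALP → DOK = $8.

$8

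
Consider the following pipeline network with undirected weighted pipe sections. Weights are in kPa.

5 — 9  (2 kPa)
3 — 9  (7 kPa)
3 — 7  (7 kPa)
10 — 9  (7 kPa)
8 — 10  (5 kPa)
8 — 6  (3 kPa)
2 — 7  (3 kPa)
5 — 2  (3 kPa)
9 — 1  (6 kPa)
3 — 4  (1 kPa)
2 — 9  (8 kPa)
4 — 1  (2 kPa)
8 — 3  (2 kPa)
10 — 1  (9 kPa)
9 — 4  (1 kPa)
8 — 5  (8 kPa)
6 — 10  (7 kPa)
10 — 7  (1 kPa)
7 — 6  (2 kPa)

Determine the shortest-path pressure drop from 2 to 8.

Running Dijkstra from 2:
2: 0
5: 3  (via 2)
7: 3  (via 2)
10: 4  (via 7)
6: 5  (via 7)
9: 5  (via 5)
4: 6  (via 9)
3: 7  (via 4)
1: 8  (via 4)
8: 8  (via 6)
Shortest route: 2 → 7 → 6 → 8 = 8 kPa.

8 kPa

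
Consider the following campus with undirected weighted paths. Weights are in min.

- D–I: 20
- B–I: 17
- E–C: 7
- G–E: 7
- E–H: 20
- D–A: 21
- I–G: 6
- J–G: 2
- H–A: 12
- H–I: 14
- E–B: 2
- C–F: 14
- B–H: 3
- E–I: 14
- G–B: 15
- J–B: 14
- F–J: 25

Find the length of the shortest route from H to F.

26 min

Compare a few routes:
H - B - J - F: 3+14+25 = 42
H - B - E - G - J - F: 3+2+7+2+25 = 39
H - B - E - C - F: 3+2+7+14 = 26
H - E - C - F: 20+7+14 = 41
Cheapest is H - B - E - C - F at 26 min.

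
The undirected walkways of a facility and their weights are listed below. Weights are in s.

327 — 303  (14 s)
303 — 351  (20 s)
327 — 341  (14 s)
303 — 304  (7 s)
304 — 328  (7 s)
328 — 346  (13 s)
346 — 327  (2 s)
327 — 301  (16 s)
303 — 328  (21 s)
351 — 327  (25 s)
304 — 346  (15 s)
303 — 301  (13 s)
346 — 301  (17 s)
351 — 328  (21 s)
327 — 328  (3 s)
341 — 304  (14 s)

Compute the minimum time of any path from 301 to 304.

20 s

Candidate routes:
301–303–304: 13+7 = 20
301–327–328–304: 16+3+7 = 26
301–346–327–328–304: 17+2+3+7 = 29
The minimum is 20 s via 301–303–304.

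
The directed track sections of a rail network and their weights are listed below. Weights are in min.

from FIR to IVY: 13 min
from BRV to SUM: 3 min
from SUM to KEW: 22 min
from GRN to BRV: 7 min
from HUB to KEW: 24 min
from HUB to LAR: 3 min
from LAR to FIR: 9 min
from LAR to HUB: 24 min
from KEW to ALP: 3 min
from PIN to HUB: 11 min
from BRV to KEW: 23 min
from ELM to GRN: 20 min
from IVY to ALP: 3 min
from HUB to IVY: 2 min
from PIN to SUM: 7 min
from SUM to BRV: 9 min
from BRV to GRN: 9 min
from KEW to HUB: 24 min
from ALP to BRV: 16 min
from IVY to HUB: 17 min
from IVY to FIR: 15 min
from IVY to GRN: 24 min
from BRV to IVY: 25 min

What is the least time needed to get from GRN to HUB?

49 min

Running Dijkstra from GRN:
GRN: 0
BRV: 7  (via GRN)
SUM: 10  (via BRV)
KEW: 30  (via BRV)
IVY: 32  (via BRV)
ALP: 33  (via KEW)
FIR: 47  (via IVY)
HUB: 49  (via IVY)
Shortest route: GRN → BRV → IVY → HUB = 49 min.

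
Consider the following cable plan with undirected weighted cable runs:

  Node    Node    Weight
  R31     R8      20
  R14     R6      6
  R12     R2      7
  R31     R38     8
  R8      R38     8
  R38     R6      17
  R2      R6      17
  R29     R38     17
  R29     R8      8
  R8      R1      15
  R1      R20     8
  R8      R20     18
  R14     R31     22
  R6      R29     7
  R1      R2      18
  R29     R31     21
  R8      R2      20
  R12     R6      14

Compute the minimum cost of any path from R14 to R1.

Running Dijkstra from R14:
R14: 0
R6: 6  (via R14)
R29: 13  (via R6)
R12: 20  (via R6)
R8: 21  (via R29)
R31: 22  (via R14)
R2: 23  (via R6)
R38: 23  (via R6)
R1: 36  (via R8)
Shortest route: R14–R6–R29–R8–R1 = 36.

36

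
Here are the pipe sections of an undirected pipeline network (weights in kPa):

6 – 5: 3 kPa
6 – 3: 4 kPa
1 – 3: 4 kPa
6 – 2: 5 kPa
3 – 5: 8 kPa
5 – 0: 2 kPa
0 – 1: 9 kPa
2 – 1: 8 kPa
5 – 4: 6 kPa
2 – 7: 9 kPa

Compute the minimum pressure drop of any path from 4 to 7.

23 kPa

Candidate routes:
4 - 5 - 0 - 1 - 2 - 7: 6+2+9+8+9 = 34
4 - 5 - 3 - 6 - 2 - 7: 6+8+4+5+9 = 32
4 - 5 - 6 - 2 - 7: 6+3+5+9 = 23
The minimum is 23 kPa via 4 - 5 - 6 - 2 - 7.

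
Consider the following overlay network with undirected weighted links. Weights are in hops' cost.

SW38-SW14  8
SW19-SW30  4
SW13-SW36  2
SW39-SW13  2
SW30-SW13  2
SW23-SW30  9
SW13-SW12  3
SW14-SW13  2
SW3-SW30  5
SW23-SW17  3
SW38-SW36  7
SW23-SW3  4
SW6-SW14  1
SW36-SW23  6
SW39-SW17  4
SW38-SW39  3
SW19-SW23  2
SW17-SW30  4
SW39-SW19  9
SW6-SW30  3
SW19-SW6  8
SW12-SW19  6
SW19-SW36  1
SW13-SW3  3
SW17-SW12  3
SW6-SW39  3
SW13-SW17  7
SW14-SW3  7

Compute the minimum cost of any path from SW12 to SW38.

Shortest distances from SW12:
SW12: 0
SW13: 3  (via SW12)
SW17: 3  (via SW12)
SW30: 5  (via SW13)
SW39: 5  (via SW13)
SW36: 5  (via SW13)
SW14: 5  (via SW13)
SW19: 6  (via SW12)
SW23: 6  (via SW17)
SW6: 6  (via SW14)
SW3: 6  (via SW13)
SW38: 8  (via SW39)
Shortest route: SW12–SW13–SW39–SW38 = 8 hops' cost.

8 hops' cost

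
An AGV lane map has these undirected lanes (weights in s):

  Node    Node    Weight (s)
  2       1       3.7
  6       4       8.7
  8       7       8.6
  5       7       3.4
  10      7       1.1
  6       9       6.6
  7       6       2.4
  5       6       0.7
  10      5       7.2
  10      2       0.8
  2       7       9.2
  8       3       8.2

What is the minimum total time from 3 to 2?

Compare a few routes:
3 → 8 → 7 → 2: 8.2+8.6+9.2 = 26
3 → 8 → 7 → 10 → 2: 8.2+8.6+1.1+0.8 = 18.7
3 → 8 → 7 → 6 → 5 → 10 → 2: 8.2+8.6+2.4+0.7+7.2+0.8 = 27.9
The minimum is 18.7 s via 3 → 8 → 7 → 10 → 2.

18.7 s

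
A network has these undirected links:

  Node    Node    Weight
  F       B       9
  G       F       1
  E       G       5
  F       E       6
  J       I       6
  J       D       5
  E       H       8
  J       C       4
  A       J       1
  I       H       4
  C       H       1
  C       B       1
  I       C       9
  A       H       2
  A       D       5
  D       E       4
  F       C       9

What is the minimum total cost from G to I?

Running Dijkstra from G:
G: 0
F: 1  (via G)
E: 5  (via G)
D: 9  (via E)
B: 10  (via F)
C: 10  (via F)
H: 11  (via C)
A: 13  (via H)
J: 14  (via D)
I: 15  (via H)
Shortest route: G–F–C–H–I = 15.

15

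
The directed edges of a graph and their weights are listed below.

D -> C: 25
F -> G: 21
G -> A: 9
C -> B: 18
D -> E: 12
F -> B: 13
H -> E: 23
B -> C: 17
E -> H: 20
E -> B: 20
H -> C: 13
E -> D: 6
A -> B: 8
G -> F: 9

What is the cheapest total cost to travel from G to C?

34

Shortest distances from G:
G: 0
A: 9  (via G)
F: 9  (via G)
B: 17  (via A)
C: 34  (via B)
Shortest route: G–A–B–C = 34.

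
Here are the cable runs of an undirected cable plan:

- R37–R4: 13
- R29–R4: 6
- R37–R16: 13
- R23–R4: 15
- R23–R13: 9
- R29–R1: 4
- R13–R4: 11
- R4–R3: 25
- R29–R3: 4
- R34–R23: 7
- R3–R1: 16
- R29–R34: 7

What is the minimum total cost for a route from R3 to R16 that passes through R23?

Best R3 to R23: R3 → R29 → R34 → R23 costing 18
Shortest R23→R16: R23 → R4 → R37 → R16 = 41
Total via R23: 18 + 41 = 59.

59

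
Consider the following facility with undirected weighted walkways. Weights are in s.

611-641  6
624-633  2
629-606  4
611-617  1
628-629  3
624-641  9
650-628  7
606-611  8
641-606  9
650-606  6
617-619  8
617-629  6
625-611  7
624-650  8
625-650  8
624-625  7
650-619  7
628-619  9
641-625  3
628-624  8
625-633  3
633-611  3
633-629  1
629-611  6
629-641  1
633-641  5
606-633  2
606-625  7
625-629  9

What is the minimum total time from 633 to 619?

12 s

Shortest distances from 633:
633: 0
629: 1  (via 633)
606: 2  (via 633)
624: 2  (via 633)
641: 2  (via 629)
625: 3  (via 633)
611: 3  (via 633)
617: 4  (via 611)
628: 4  (via 629)
650: 8  (via 606)
619: 12  (via 617)
Shortest route: 633 → 611 → 617 → 619 = 12 s.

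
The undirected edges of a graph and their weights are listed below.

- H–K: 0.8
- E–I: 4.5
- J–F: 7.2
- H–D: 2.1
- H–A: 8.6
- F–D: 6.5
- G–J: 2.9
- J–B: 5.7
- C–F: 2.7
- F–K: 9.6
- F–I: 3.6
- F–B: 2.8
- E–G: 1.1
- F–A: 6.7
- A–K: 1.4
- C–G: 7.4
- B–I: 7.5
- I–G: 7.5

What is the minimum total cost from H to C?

Settle nodes by increasing distance from H:
H: 0
K: 0.8  (via H)
D: 2.1  (via H)
A: 2.2  (via K)
F: 8.6  (via D)
C: 11.3  (via F)
Shortest route: H–D–F–C = 11.3.

11.3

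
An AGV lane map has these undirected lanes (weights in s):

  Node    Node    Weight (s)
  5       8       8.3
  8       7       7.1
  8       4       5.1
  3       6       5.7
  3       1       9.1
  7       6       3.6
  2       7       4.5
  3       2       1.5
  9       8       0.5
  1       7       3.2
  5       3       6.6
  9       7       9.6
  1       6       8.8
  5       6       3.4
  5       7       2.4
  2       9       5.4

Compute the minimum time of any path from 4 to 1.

15.4 s

Candidate routes:
4 - 8 - 7 - 1: 5.1+7.1+3.2 = 15.4
4 - 8 - 9 - 7 - 1: 5.1+0.5+9.6+3.2 = 18.4
The minimum is 15.4 s via 4 - 8 - 7 - 1.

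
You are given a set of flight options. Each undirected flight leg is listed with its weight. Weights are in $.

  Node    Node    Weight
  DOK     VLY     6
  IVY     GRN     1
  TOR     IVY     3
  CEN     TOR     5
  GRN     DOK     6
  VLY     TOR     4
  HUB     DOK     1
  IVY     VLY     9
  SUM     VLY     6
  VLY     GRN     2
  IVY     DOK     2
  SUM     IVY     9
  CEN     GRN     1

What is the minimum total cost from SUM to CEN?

$9

Shortest distances from SUM:
SUM: 0
VLY: 6  (via SUM)
GRN: 8  (via VLY)
CEN: 9  (via GRN)
Shortest route: SUM–VLY–GRN–CEN = $9.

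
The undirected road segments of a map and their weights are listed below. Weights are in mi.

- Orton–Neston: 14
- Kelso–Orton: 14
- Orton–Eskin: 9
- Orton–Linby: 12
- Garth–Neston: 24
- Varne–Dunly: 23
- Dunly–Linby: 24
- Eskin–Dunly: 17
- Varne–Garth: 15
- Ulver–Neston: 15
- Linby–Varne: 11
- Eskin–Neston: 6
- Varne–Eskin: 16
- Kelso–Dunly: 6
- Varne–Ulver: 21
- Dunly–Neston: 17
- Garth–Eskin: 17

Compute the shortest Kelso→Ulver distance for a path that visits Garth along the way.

Shortest Kelso→Garth: Kelso → Dunly → Eskin → Garth = 40
Best Garth to Ulver: Garth → Varne → Ulver costing 36
Total via Garth: 40 + 36 = 76 mi.

76 mi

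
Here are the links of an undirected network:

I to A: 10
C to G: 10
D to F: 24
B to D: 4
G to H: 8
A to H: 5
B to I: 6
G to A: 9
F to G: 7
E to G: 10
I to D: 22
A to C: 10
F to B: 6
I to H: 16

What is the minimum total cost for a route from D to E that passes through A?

39

Shortest D→A: D → B → I → A = 20
Shortest A→E: A → G → E = 19
Total via A: 20 + 19 = 39.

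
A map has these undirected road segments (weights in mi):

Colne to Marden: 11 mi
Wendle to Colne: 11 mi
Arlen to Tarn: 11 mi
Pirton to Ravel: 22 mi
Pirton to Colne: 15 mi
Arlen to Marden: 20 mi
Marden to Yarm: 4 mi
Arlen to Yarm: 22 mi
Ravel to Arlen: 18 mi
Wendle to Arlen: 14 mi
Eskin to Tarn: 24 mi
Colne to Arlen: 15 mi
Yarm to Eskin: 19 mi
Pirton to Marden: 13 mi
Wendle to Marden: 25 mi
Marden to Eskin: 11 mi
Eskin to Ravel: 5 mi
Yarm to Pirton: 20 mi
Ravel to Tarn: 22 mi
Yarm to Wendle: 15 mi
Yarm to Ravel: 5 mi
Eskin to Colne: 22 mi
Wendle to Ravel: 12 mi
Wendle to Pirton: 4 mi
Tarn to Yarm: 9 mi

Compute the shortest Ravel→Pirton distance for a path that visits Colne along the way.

Best Ravel to Colne: Ravel → Yarm → Marden → Colne costing 20
Shortest Colne→Pirton: Colne → Pirton = 15
Total via Colne: 20 + 15 = 35 mi.

35 mi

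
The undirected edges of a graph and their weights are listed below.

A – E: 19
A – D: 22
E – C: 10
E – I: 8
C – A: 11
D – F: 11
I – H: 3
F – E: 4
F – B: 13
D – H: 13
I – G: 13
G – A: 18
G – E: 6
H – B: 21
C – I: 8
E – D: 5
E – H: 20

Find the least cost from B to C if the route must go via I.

32

Best B to I: B → H → I costing 24
Shortest I→C: I → C = 8
Total via I: 24 + 8 = 32.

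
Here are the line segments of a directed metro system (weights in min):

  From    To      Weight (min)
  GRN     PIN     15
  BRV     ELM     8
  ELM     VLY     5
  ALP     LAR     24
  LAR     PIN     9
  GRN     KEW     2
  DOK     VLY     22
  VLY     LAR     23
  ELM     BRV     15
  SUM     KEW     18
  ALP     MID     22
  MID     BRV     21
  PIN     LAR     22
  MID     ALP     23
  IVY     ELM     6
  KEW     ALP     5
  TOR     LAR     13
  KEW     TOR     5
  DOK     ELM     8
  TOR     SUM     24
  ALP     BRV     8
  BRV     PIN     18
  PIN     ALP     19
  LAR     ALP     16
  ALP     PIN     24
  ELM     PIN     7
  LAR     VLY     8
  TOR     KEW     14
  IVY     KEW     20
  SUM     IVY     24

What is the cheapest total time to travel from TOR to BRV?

27 min

Enumerating some paths:
TOR–LAR–ALP–BRV: 13+16+8 = 37
TOR–KEW–ALP–BRV: 14+5+8 = 27
The minimum is 27 min via TOR–KEW–ALP–BRV.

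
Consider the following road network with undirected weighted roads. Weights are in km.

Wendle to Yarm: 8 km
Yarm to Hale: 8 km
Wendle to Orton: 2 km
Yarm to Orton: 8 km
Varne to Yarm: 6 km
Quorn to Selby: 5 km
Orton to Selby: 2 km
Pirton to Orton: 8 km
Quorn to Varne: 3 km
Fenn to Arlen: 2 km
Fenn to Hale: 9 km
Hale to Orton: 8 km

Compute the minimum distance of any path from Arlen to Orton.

Running Dijkstra from Arlen:
Arlen: 0
Fenn: 2  (via Arlen)
Hale: 11  (via Fenn)
Yarm: 19  (via Hale)
Orton: 19  (via Hale)
Shortest route: Arlen–Fenn–Hale–Orton = 19 km.

19 km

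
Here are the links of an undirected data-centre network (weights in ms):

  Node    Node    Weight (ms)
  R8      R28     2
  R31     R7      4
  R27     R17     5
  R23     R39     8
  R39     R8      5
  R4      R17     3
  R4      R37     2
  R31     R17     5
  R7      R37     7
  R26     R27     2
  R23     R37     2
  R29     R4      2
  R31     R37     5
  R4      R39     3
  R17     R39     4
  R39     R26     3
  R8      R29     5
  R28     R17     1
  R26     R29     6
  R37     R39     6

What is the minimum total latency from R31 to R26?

Enumerating some paths:
R31–R17–R4–R39–R26: 5+3+3+3 = 14
R31–R17–R39–R26: 5+4+3 = 12
R31–R37–R4–R39–R26: 5+2+3+3 = 13
R31–R37–R39–R26: 5+6+3 = 14
The minimum is 12 ms via R31–R17–R39–R26.

12 ms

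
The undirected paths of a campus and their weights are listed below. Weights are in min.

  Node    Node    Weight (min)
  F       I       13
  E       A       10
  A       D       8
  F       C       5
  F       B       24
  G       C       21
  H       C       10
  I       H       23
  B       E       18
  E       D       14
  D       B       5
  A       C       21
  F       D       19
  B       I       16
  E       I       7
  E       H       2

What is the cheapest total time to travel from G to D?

45 min

Enumerating some paths:
G - C - A - D: 21+21+8 = 50
G - C - H - E - D: 21+10+2+14 = 47
G - C - F - D: 21+5+19 = 45
Cheapest is G - C - F - D at 45 min.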